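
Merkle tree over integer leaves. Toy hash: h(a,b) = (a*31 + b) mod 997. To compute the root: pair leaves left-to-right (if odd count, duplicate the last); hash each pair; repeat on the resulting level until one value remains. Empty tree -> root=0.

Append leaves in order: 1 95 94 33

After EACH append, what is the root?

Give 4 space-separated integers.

Answer: 1 126 932 871

Derivation:
After append 1 (leaves=[1]):
  L0: [1]
  root=1
After append 95 (leaves=[1, 95]):
  L0: [1, 95]
  L1: h(1,95)=(1*31+95)%997=126 -> [126]
  root=126
After append 94 (leaves=[1, 95, 94]):
  L0: [1, 95, 94]
  L1: h(1,95)=(1*31+95)%997=126 h(94,94)=(94*31+94)%997=17 -> [126, 17]
  L2: h(126,17)=(126*31+17)%997=932 -> [932]
  root=932
After append 33 (leaves=[1, 95, 94, 33]):
  L0: [1, 95, 94, 33]
  L1: h(1,95)=(1*31+95)%997=126 h(94,33)=(94*31+33)%997=953 -> [126, 953]
  L2: h(126,953)=(126*31+953)%997=871 -> [871]
  root=871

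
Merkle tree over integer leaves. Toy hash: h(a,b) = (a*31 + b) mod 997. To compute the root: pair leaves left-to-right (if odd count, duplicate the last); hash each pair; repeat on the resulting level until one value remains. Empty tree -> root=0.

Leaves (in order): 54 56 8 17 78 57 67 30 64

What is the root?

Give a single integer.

Answer: 548

Derivation:
L0: [54, 56, 8, 17, 78, 57, 67, 30, 64]
L1: h(54,56)=(54*31+56)%997=733 h(8,17)=(8*31+17)%997=265 h(78,57)=(78*31+57)%997=481 h(67,30)=(67*31+30)%997=113 h(64,64)=(64*31+64)%997=54 -> [733, 265, 481, 113, 54]
L2: h(733,265)=(733*31+265)%997=57 h(481,113)=(481*31+113)%997=69 h(54,54)=(54*31+54)%997=731 -> [57, 69, 731]
L3: h(57,69)=(57*31+69)%997=839 h(731,731)=(731*31+731)%997=461 -> [839, 461]
L4: h(839,461)=(839*31+461)%997=548 -> [548]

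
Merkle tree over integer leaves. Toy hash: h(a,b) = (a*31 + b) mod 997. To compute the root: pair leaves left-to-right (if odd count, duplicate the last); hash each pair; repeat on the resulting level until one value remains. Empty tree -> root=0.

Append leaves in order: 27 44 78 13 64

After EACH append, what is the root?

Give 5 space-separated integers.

Answer: 27 881 894 829 508

Derivation:
After append 27 (leaves=[27]):
  L0: [27]
  root=27
After append 44 (leaves=[27, 44]):
  L0: [27, 44]
  L1: h(27,44)=(27*31+44)%997=881 -> [881]
  root=881
After append 78 (leaves=[27, 44, 78]):
  L0: [27, 44, 78]
  L1: h(27,44)=(27*31+44)%997=881 h(78,78)=(78*31+78)%997=502 -> [881, 502]
  L2: h(881,502)=(881*31+502)%997=894 -> [894]
  root=894
After append 13 (leaves=[27, 44, 78, 13]):
  L0: [27, 44, 78, 13]
  L1: h(27,44)=(27*31+44)%997=881 h(78,13)=(78*31+13)%997=437 -> [881, 437]
  L2: h(881,437)=(881*31+437)%997=829 -> [829]
  root=829
After append 64 (leaves=[27, 44, 78, 13, 64]):
  L0: [27, 44, 78, 13, 64]
  L1: h(27,44)=(27*31+44)%997=881 h(78,13)=(78*31+13)%997=437 h(64,64)=(64*31+64)%997=54 -> [881, 437, 54]
  L2: h(881,437)=(881*31+437)%997=829 h(54,54)=(54*31+54)%997=731 -> [829, 731]
  L3: h(829,731)=(829*31+731)%997=508 -> [508]
  root=508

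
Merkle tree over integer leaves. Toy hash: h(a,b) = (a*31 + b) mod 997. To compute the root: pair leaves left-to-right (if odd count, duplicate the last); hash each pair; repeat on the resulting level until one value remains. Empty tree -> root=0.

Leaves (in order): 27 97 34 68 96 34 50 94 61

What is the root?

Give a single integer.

Answer: 299

Derivation:
L0: [27, 97, 34, 68, 96, 34, 50, 94, 61]
L1: h(27,97)=(27*31+97)%997=934 h(34,68)=(34*31+68)%997=125 h(96,34)=(96*31+34)%997=19 h(50,94)=(50*31+94)%997=647 h(61,61)=(61*31+61)%997=955 -> [934, 125, 19, 647, 955]
L2: h(934,125)=(934*31+125)%997=166 h(19,647)=(19*31+647)%997=239 h(955,955)=(955*31+955)%997=650 -> [166, 239, 650]
L3: h(166,239)=(166*31+239)%997=400 h(650,650)=(650*31+650)%997=860 -> [400, 860]
L4: h(400,860)=(400*31+860)%997=299 -> [299]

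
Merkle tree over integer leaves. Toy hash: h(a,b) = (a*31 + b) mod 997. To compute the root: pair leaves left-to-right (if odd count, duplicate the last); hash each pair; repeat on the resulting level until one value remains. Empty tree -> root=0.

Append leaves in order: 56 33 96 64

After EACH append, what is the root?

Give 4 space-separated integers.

After append 56 (leaves=[56]):
  L0: [56]
  root=56
After append 33 (leaves=[56, 33]):
  L0: [56, 33]
  L1: h(56,33)=(56*31+33)%997=772 -> [772]
  root=772
After append 96 (leaves=[56, 33, 96]):
  L0: [56, 33, 96]
  L1: h(56,33)=(56*31+33)%997=772 h(96,96)=(96*31+96)%997=81 -> [772, 81]
  L2: h(772,81)=(772*31+81)%997=85 -> [85]
  root=85
After append 64 (leaves=[56, 33, 96, 64]):
  L0: [56, 33, 96, 64]
  L1: h(56,33)=(56*31+33)%997=772 h(96,64)=(96*31+64)%997=49 -> [772, 49]
  L2: h(772,49)=(772*31+49)%997=53 -> [53]
  root=53

Answer: 56 772 85 53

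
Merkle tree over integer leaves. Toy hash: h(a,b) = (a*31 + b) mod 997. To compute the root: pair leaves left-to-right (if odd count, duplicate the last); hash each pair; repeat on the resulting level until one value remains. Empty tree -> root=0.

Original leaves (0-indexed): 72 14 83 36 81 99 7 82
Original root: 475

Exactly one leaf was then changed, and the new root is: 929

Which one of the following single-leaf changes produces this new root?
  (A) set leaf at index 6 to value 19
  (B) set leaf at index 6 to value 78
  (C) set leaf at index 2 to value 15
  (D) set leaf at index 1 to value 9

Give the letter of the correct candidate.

Original leaves: [72, 14, 83, 36, 81, 99, 7, 82]
Target new root: 929
Try each candidate change and compute the resulting root:
Candidate A: set leaf[6] = 19 -> leaves = [72, 14, 83, 36, 81, 99, 19, 82]
  L0: [72, 14, 83, 36, 81, 99, 19, 82]
  L1: h(72,14)=(72*31+14)%997=252 h(83,36)=(83*31+36)%997=615 h(81,99)=(81*31+99)%997=616 h(19,82)=(19*31+82)%997=671 -> [252, 615, 616, 671]
  L2: h(252,615)=(252*31+615)%997=451 h(616,671)=(616*31+671)%997=824 -> [451, 824]
  L3: h(451,824)=(451*31+824)%997=847 -> [847]
  root = 847 != target 929
Candidate B: set leaf[6] = 78 -> leaves = [72, 14, 83, 36, 81, 99, 78, 82]
  L0: [72, 14, 83, 36, 81, 99, 78, 82]
  L1: h(72,14)=(72*31+14)%997=252 h(83,36)=(83*31+36)%997=615 h(81,99)=(81*31+99)%997=616 h(78,82)=(78*31+82)%997=506 -> [252, 615, 616, 506]
  L2: h(252,615)=(252*31+615)%997=451 h(616,506)=(616*31+506)%997=659 -> [451, 659]
  L3: h(451,659)=(451*31+659)%997=682 -> [682]
  root = 682 != target 929
Candidate C: set leaf[2] = 15 -> leaves = [72, 14, 15, 36, 81, 99, 7, 82]
  L0: [72, 14, 15, 36, 81, 99, 7, 82]
  L1: h(72,14)=(72*31+14)%997=252 h(15,36)=(15*31+36)%997=501 h(81,99)=(81*31+99)%997=616 h(7,82)=(7*31+82)%997=299 -> [252, 501, 616, 299]
  L2: h(252,501)=(252*31+501)%997=337 h(616,299)=(616*31+299)%997=452 -> [337, 452]
  L3: h(337,452)=(337*31+452)%997=929 -> [929]
  root = 929 == target 929  ** MATCH **
Candidate D: set leaf[1] = 9 -> leaves = [72, 9, 83, 36, 81, 99, 7, 82]
  L0: [72, 9, 83, 36, 81, 99, 7, 82]
  L1: h(72,9)=(72*31+9)%997=247 h(83,36)=(83*31+36)%997=615 h(81,99)=(81*31+99)%997=616 h(7,82)=(7*31+82)%997=299 -> [247, 615, 616, 299]
  L2: h(247,615)=(247*31+615)%997=296 h(616,299)=(616*31+299)%997=452 -> [296, 452]
  L3: h(296,452)=(296*31+452)%997=655 -> [655]
  root = 655 != target 929
Candidate C produces the target root.

Answer: C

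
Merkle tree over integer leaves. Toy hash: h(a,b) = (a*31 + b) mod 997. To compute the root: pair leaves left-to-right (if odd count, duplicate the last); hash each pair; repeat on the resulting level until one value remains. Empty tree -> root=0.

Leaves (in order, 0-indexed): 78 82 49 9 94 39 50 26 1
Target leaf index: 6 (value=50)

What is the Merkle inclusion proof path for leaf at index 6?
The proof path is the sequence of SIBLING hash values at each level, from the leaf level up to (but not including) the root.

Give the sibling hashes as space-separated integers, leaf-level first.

Answer: 26 959 265 864

Derivation:
L0 (leaves): [78, 82, 49, 9, 94, 39, 50, 26, 1], target index=6
L1: h(78,82)=(78*31+82)%997=506 [pair 0] h(49,9)=(49*31+9)%997=531 [pair 1] h(94,39)=(94*31+39)%997=959 [pair 2] h(50,26)=(50*31+26)%997=579 [pair 3] h(1,1)=(1*31+1)%997=32 [pair 4] -> [506, 531, 959, 579, 32]
  Sibling for proof at L0: 26
L2: h(506,531)=(506*31+531)%997=265 [pair 0] h(959,579)=(959*31+579)%997=398 [pair 1] h(32,32)=(32*31+32)%997=27 [pair 2] -> [265, 398, 27]
  Sibling for proof at L1: 959
L3: h(265,398)=(265*31+398)%997=637 [pair 0] h(27,27)=(27*31+27)%997=864 [pair 1] -> [637, 864]
  Sibling for proof at L2: 265
L4: h(637,864)=(637*31+864)%997=671 [pair 0] -> [671]
  Sibling for proof at L3: 864
Root: 671
Proof path (sibling hashes from leaf to root): [26, 959, 265, 864]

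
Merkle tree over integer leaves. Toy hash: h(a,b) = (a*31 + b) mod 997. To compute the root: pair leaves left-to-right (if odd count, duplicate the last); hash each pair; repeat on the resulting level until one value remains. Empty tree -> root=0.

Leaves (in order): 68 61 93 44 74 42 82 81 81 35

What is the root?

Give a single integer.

Answer: 579

Derivation:
L0: [68, 61, 93, 44, 74, 42, 82, 81, 81, 35]
L1: h(68,61)=(68*31+61)%997=175 h(93,44)=(93*31+44)%997=933 h(74,42)=(74*31+42)%997=342 h(82,81)=(82*31+81)%997=629 h(81,35)=(81*31+35)%997=552 -> [175, 933, 342, 629, 552]
L2: h(175,933)=(175*31+933)%997=376 h(342,629)=(342*31+629)%997=264 h(552,552)=(552*31+552)%997=715 -> [376, 264, 715]
L3: h(376,264)=(376*31+264)%997=953 h(715,715)=(715*31+715)%997=946 -> [953, 946]
L4: h(953,946)=(953*31+946)%997=579 -> [579]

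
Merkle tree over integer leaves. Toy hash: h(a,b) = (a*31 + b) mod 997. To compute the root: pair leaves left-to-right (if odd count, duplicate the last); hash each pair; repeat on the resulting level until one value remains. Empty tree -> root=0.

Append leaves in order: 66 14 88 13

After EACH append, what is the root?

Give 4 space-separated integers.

Answer: 66 66 874 799

Derivation:
After append 66 (leaves=[66]):
  L0: [66]
  root=66
After append 14 (leaves=[66, 14]):
  L0: [66, 14]
  L1: h(66,14)=(66*31+14)%997=66 -> [66]
  root=66
After append 88 (leaves=[66, 14, 88]):
  L0: [66, 14, 88]
  L1: h(66,14)=(66*31+14)%997=66 h(88,88)=(88*31+88)%997=822 -> [66, 822]
  L2: h(66,822)=(66*31+822)%997=874 -> [874]
  root=874
After append 13 (leaves=[66, 14, 88, 13]):
  L0: [66, 14, 88, 13]
  L1: h(66,14)=(66*31+14)%997=66 h(88,13)=(88*31+13)%997=747 -> [66, 747]
  L2: h(66,747)=(66*31+747)%997=799 -> [799]
  root=799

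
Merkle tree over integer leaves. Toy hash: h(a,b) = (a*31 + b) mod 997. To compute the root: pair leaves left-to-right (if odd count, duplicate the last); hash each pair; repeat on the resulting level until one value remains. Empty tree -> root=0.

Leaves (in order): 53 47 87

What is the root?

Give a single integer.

L0: [53, 47, 87]
L1: h(53,47)=(53*31+47)%997=693 h(87,87)=(87*31+87)%997=790 -> [693, 790]
L2: h(693,790)=(693*31+790)%997=339 -> [339]

Answer: 339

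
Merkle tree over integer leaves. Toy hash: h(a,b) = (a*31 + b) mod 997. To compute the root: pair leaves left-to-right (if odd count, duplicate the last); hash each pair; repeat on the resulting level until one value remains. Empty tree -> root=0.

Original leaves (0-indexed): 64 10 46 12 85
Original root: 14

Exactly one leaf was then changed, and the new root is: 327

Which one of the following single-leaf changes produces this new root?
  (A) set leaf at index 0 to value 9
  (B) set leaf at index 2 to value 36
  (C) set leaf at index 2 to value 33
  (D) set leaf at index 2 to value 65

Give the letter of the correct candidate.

Original leaves: [64, 10, 46, 12, 85]
Target new root: 327
Try each candidate change and compute the resulting root:
Candidate A: set leaf[0] = 9 -> leaves = [9, 10, 46, 12, 85]
  L0: [9, 10, 46, 12, 85]
  L1: h(9,10)=(9*31+10)%997=289 h(46,12)=(46*31+12)%997=441 h(85,85)=(85*31+85)%997=726 -> [289, 441, 726]
  L2: h(289,441)=(289*31+441)%997=427 h(726,726)=(726*31+726)%997=301 -> [427, 301]
  L3: h(427,301)=(427*31+301)%997=577 -> [577]
  root = 577 != target 327
Candidate B: set leaf[2] = 36 -> leaves = [64, 10, 36, 12, 85]
  L0: [64, 10, 36, 12, 85]
  L1: h(64,10)=(64*31+10)%997=0 h(36,12)=(36*31+12)%997=131 h(85,85)=(85*31+85)%997=726 -> [0, 131, 726]
  L2: h(0,131)=(0*31+131)%997=131 h(726,726)=(726*31+726)%997=301 -> [131, 301]
  L3: h(131,301)=(131*31+301)%997=374 -> [374]
  root = 374 != target 327
Candidate C: set leaf[2] = 33 -> leaves = [64, 10, 33, 12, 85]
  L0: [64, 10, 33, 12, 85]
  L1: h(64,10)=(64*31+10)%997=0 h(33,12)=(33*31+12)%997=38 h(85,85)=(85*31+85)%997=726 -> [0, 38, 726]
  L2: h(0,38)=(0*31+38)%997=38 h(726,726)=(726*31+726)%997=301 -> [38, 301]
  L3: h(38,301)=(38*31+301)%997=482 -> [482]
  root = 482 != target 327
Candidate D: set leaf[2] = 65 -> leaves = [64, 10, 65, 12, 85]
  L0: [64, 10, 65, 12, 85]
  L1: h(64,10)=(64*31+10)%997=0 h(65,12)=(65*31+12)%997=33 h(85,85)=(85*31+85)%997=726 -> [0, 33, 726]
  L2: h(0,33)=(0*31+33)%997=33 h(726,726)=(726*31+726)%997=301 -> [33, 301]
  L3: h(33,301)=(33*31+301)%997=327 -> [327]
  root = 327 == target 327  ** MATCH **
Candidate D produces the target root.

Answer: D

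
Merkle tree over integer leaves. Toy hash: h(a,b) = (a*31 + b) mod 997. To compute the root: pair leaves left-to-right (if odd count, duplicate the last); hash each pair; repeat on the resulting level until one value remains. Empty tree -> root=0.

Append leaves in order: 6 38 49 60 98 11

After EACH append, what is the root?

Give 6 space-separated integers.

Answer: 6 224 536 547 660 867

Derivation:
After append 6 (leaves=[6]):
  L0: [6]
  root=6
After append 38 (leaves=[6, 38]):
  L0: [6, 38]
  L1: h(6,38)=(6*31+38)%997=224 -> [224]
  root=224
After append 49 (leaves=[6, 38, 49]):
  L0: [6, 38, 49]
  L1: h(6,38)=(6*31+38)%997=224 h(49,49)=(49*31+49)%997=571 -> [224, 571]
  L2: h(224,571)=(224*31+571)%997=536 -> [536]
  root=536
After append 60 (leaves=[6, 38, 49, 60]):
  L0: [6, 38, 49, 60]
  L1: h(6,38)=(6*31+38)%997=224 h(49,60)=(49*31+60)%997=582 -> [224, 582]
  L2: h(224,582)=(224*31+582)%997=547 -> [547]
  root=547
After append 98 (leaves=[6, 38, 49, 60, 98]):
  L0: [6, 38, 49, 60, 98]
  L1: h(6,38)=(6*31+38)%997=224 h(49,60)=(49*31+60)%997=582 h(98,98)=(98*31+98)%997=145 -> [224, 582, 145]
  L2: h(224,582)=(224*31+582)%997=547 h(145,145)=(145*31+145)%997=652 -> [547, 652]
  L3: h(547,652)=(547*31+652)%997=660 -> [660]
  root=660
After append 11 (leaves=[6, 38, 49, 60, 98, 11]):
  L0: [6, 38, 49, 60, 98, 11]
  L1: h(6,38)=(6*31+38)%997=224 h(49,60)=(49*31+60)%997=582 h(98,11)=(98*31+11)%997=58 -> [224, 582, 58]
  L2: h(224,582)=(224*31+582)%997=547 h(58,58)=(58*31+58)%997=859 -> [547, 859]
  L3: h(547,859)=(547*31+859)%997=867 -> [867]
  root=867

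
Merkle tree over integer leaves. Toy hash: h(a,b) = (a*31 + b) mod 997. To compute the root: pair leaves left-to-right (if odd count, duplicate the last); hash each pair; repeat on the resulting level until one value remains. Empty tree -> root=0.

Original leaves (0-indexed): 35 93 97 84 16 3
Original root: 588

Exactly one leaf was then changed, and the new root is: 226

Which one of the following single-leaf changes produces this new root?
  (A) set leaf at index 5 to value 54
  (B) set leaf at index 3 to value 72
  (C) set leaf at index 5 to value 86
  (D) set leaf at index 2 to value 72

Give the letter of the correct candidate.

Original leaves: [35, 93, 97, 84, 16, 3]
Target new root: 226
Try each candidate change and compute the resulting root:
Candidate A: set leaf[5] = 54 -> leaves = [35, 93, 97, 84, 16, 54]
  L0: [35, 93, 97, 84, 16, 54]
  L1: h(35,93)=(35*31+93)%997=181 h(97,84)=(97*31+84)%997=100 h(16,54)=(16*31+54)%997=550 -> [181, 100, 550]
  L2: h(181,100)=(181*31+100)%997=726 h(550,550)=(550*31+550)%997=651 -> [726, 651]
  L3: h(726,651)=(726*31+651)%997=226 -> [226]
  root = 226 == target 226  ** MATCH **
Candidate B: set leaf[3] = 72 -> leaves = [35, 93, 97, 72, 16, 3]
  L0: [35, 93, 97, 72, 16, 3]
  L1: h(35,93)=(35*31+93)%997=181 h(97,72)=(97*31+72)%997=88 h(16,3)=(16*31+3)%997=499 -> [181, 88, 499]
  L2: h(181,88)=(181*31+88)%997=714 h(499,499)=(499*31+499)%997=16 -> [714, 16]
  L3: h(714,16)=(714*31+16)%997=216 -> [216]
  root = 216 != target 226
Candidate C: set leaf[5] = 86 -> leaves = [35, 93, 97, 84, 16, 86]
  L0: [35, 93, 97, 84, 16, 86]
  L1: h(35,93)=(35*31+93)%997=181 h(97,84)=(97*31+84)%997=100 h(16,86)=(16*31+86)%997=582 -> [181, 100, 582]
  L2: h(181,100)=(181*31+100)%997=726 h(582,582)=(582*31+582)%997=678 -> [726, 678]
  L3: h(726,678)=(726*31+678)%997=253 -> [253]
  root = 253 != target 226
Candidate D: set leaf[2] = 72 -> leaves = [35, 93, 72, 84, 16, 3]
  L0: [35, 93, 72, 84, 16, 3]
  L1: h(35,93)=(35*31+93)%997=181 h(72,84)=(72*31+84)%997=322 h(16,3)=(16*31+3)%997=499 -> [181, 322, 499]
  L2: h(181,322)=(181*31+322)%997=948 h(499,499)=(499*31+499)%997=16 -> [948, 16]
  L3: h(948,16)=(948*31+16)%997=491 -> [491]
  root = 491 != target 226
Candidate A produces the target root.

Answer: A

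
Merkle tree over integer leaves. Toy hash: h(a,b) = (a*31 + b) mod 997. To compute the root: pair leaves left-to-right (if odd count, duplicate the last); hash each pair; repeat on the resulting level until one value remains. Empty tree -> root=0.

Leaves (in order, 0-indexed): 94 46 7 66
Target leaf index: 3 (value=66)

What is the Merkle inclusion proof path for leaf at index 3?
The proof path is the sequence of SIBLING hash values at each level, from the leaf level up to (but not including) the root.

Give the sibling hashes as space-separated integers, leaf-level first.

L0 (leaves): [94, 46, 7, 66], target index=3
L1: h(94,46)=(94*31+46)%997=966 [pair 0] h(7,66)=(7*31+66)%997=283 [pair 1] -> [966, 283]
  Sibling for proof at L0: 7
L2: h(966,283)=(966*31+283)%997=319 [pair 0] -> [319]
  Sibling for proof at L1: 966
Root: 319
Proof path (sibling hashes from leaf to root): [7, 966]

Answer: 7 966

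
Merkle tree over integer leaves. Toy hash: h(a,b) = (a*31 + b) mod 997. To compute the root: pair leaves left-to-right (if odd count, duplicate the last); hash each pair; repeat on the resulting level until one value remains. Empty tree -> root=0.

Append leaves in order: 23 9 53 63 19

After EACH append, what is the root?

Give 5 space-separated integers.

After append 23 (leaves=[23]):
  L0: [23]
  root=23
After append 9 (leaves=[23, 9]):
  L0: [23, 9]
  L1: h(23,9)=(23*31+9)%997=722 -> [722]
  root=722
After append 53 (leaves=[23, 9, 53]):
  L0: [23, 9, 53]
  L1: h(23,9)=(23*31+9)%997=722 h(53,53)=(53*31+53)%997=699 -> [722, 699]
  L2: h(722,699)=(722*31+699)%997=150 -> [150]
  root=150
After append 63 (leaves=[23, 9, 53, 63]):
  L0: [23, 9, 53, 63]
  L1: h(23,9)=(23*31+9)%997=722 h(53,63)=(53*31+63)%997=709 -> [722, 709]
  L2: h(722,709)=(722*31+709)%997=160 -> [160]
  root=160
After append 19 (leaves=[23, 9, 53, 63, 19]):
  L0: [23, 9, 53, 63, 19]
  L1: h(23,9)=(23*31+9)%997=722 h(53,63)=(53*31+63)%997=709 h(19,19)=(19*31+19)%997=608 -> [722, 709, 608]
  L2: h(722,709)=(722*31+709)%997=160 h(608,608)=(608*31+608)%997=513 -> [160, 513]
  L3: h(160,513)=(160*31+513)%997=488 -> [488]
  root=488

Answer: 23 722 150 160 488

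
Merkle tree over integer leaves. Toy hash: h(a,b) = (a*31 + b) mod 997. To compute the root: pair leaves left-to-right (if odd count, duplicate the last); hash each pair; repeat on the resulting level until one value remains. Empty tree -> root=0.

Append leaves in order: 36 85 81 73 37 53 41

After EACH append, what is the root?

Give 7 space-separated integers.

Answer: 36 204 940 932 978 493 605

Derivation:
After append 36 (leaves=[36]):
  L0: [36]
  root=36
After append 85 (leaves=[36, 85]):
  L0: [36, 85]
  L1: h(36,85)=(36*31+85)%997=204 -> [204]
  root=204
After append 81 (leaves=[36, 85, 81]):
  L0: [36, 85, 81]
  L1: h(36,85)=(36*31+85)%997=204 h(81,81)=(81*31+81)%997=598 -> [204, 598]
  L2: h(204,598)=(204*31+598)%997=940 -> [940]
  root=940
After append 73 (leaves=[36, 85, 81, 73]):
  L0: [36, 85, 81, 73]
  L1: h(36,85)=(36*31+85)%997=204 h(81,73)=(81*31+73)%997=590 -> [204, 590]
  L2: h(204,590)=(204*31+590)%997=932 -> [932]
  root=932
After append 37 (leaves=[36, 85, 81, 73, 37]):
  L0: [36, 85, 81, 73, 37]
  L1: h(36,85)=(36*31+85)%997=204 h(81,73)=(81*31+73)%997=590 h(37,37)=(37*31+37)%997=187 -> [204, 590, 187]
  L2: h(204,590)=(204*31+590)%997=932 h(187,187)=(187*31+187)%997=2 -> [932, 2]
  L3: h(932,2)=(932*31+2)%997=978 -> [978]
  root=978
After append 53 (leaves=[36, 85, 81, 73, 37, 53]):
  L0: [36, 85, 81, 73, 37, 53]
  L1: h(36,85)=(36*31+85)%997=204 h(81,73)=(81*31+73)%997=590 h(37,53)=(37*31+53)%997=203 -> [204, 590, 203]
  L2: h(204,590)=(204*31+590)%997=932 h(203,203)=(203*31+203)%997=514 -> [932, 514]
  L3: h(932,514)=(932*31+514)%997=493 -> [493]
  root=493
After append 41 (leaves=[36, 85, 81, 73, 37, 53, 41]):
  L0: [36, 85, 81, 73, 37, 53, 41]
  L1: h(36,85)=(36*31+85)%997=204 h(81,73)=(81*31+73)%997=590 h(37,53)=(37*31+53)%997=203 h(41,41)=(41*31+41)%997=315 -> [204, 590, 203, 315]
  L2: h(204,590)=(204*31+590)%997=932 h(203,315)=(203*31+315)%997=626 -> [932, 626]
  L3: h(932,626)=(932*31+626)%997=605 -> [605]
  root=605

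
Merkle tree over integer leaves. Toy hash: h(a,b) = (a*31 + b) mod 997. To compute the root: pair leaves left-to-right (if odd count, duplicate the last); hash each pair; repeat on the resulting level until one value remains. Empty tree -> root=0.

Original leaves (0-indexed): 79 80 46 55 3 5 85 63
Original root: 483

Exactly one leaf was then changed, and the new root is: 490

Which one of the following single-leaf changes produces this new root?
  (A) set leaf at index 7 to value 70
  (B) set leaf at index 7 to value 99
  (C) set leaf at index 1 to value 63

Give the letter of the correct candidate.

Original leaves: [79, 80, 46, 55, 3, 5, 85, 63]
Target new root: 490
Try each candidate change and compute the resulting root:
Candidate A: set leaf[7] = 70 -> leaves = [79, 80, 46, 55, 3, 5, 85, 70]
  L0: [79, 80, 46, 55, 3, 5, 85, 70]
  L1: h(79,80)=(79*31+80)%997=535 h(46,55)=(46*31+55)%997=484 h(3,5)=(3*31+5)%997=98 h(85,70)=(85*31+70)%997=711 -> [535, 484, 98, 711]
  L2: h(535,484)=(535*31+484)%997=120 h(98,711)=(98*31+711)%997=758 -> [120, 758]
  L3: h(120,758)=(120*31+758)%997=490 -> [490]
  root = 490 == target 490  ** MATCH **
Candidate B: set leaf[7] = 99 -> leaves = [79, 80, 46, 55, 3, 5, 85, 99]
  L0: [79, 80, 46, 55, 3, 5, 85, 99]
  L1: h(79,80)=(79*31+80)%997=535 h(46,55)=(46*31+55)%997=484 h(3,5)=(3*31+5)%997=98 h(85,99)=(85*31+99)%997=740 -> [535, 484, 98, 740]
  L2: h(535,484)=(535*31+484)%997=120 h(98,740)=(98*31+740)%997=787 -> [120, 787]
  L3: h(120,787)=(120*31+787)%997=519 -> [519]
  root = 519 != target 490
Candidate C: set leaf[1] = 63 -> leaves = [79, 63, 46, 55, 3, 5, 85, 63]
  L0: [79, 63, 46, 55, 3, 5, 85, 63]
  L1: h(79,63)=(79*31+63)%997=518 h(46,55)=(46*31+55)%997=484 h(3,5)=(3*31+5)%997=98 h(85,63)=(85*31+63)%997=704 -> [518, 484, 98, 704]
  L2: h(518,484)=(518*31+484)%997=590 h(98,704)=(98*31+704)%997=751 -> [590, 751]
  L3: h(590,751)=(590*31+751)%997=98 -> [98]
  root = 98 != target 490
Candidate A produces the target root.

Answer: A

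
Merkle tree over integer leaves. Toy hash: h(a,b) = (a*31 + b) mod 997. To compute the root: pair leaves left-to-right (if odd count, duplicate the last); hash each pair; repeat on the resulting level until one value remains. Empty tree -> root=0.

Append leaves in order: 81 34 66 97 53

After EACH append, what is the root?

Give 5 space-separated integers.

Answer: 81 551 250 281 172

Derivation:
After append 81 (leaves=[81]):
  L0: [81]
  root=81
After append 34 (leaves=[81, 34]):
  L0: [81, 34]
  L1: h(81,34)=(81*31+34)%997=551 -> [551]
  root=551
After append 66 (leaves=[81, 34, 66]):
  L0: [81, 34, 66]
  L1: h(81,34)=(81*31+34)%997=551 h(66,66)=(66*31+66)%997=118 -> [551, 118]
  L2: h(551,118)=(551*31+118)%997=250 -> [250]
  root=250
After append 97 (leaves=[81, 34, 66, 97]):
  L0: [81, 34, 66, 97]
  L1: h(81,34)=(81*31+34)%997=551 h(66,97)=(66*31+97)%997=149 -> [551, 149]
  L2: h(551,149)=(551*31+149)%997=281 -> [281]
  root=281
After append 53 (leaves=[81, 34, 66, 97, 53]):
  L0: [81, 34, 66, 97, 53]
  L1: h(81,34)=(81*31+34)%997=551 h(66,97)=(66*31+97)%997=149 h(53,53)=(53*31+53)%997=699 -> [551, 149, 699]
  L2: h(551,149)=(551*31+149)%997=281 h(699,699)=(699*31+699)%997=434 -> [281, 434]
  L3: h(281,434)=(281*31+434)%997=172 -> [172]
  root=172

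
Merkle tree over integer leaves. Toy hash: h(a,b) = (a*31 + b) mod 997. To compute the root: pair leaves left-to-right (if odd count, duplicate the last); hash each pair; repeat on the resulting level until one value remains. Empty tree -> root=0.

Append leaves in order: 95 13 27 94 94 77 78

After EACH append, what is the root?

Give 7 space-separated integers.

Answer: 95 964 838 905 683 139 641

Derivation:
After append 95 (leaves=[95]):
  L0: [95]
  root=95
After append 13 (leaves=[95, 13]):
  L0: [95, 13]
  L1: h(95,13)=(95*31+13)%997=964 -> [964]
  root=964
After append 27 (leaves=[95, 13, 27]):
  L0: [95, 13, 27]
  L1: h(95,13)=(95*31+13)%997=964 h(27,27)=(27*31+27)%997=864 -> [964, 864]
  L2: h(964,864)=(964*31+864)%997=838 -> [838]
  root=838
After append 94 (leaves=[95, 13, 27, 94]):
  L0: [95, 13, 27, 94]
  L1: h(95,13)=(95*31+13)%997=964 h(27,94)=(27*31+94)%997=931 -> [964, 931]
  L2: h(964,931)=(964*31+931)%997=905 -> [905]
  root=905
After append 94 (leaves=[95, 13, 27, 94, 94]):
  L0: [95, 13, 27, 94, 94]
  L1: h(95,13)=(95*31+13)%997=964 h(27,94)=(27*31+94)%997=931 h(94,94)=(94*31+94)%997=17 -> [964, 931, 17]
  L2: h(964,931)=(964*31+931)%997=905 h(17,17)=(17*31+17)%997=544 -> [905, 544]
  L3: h(905,544)=(905*31+544)%997=683 -> [683]
  root=683
After append 77 (leaves=[95, 13, 27, 94, 94, 77]):
  L0: [95, 13, 27, 94, 94, 77]
  L1: h(95,13)=(95*31+13)%997=964 h(27,94)=(27*31+94)%997=931 h(94,77)=(94*31+77)%997=0 -> [964, 931, 0]
  L2: h(964,931)=(964*31+931)%997=905 h(0,0)=(0*31+0)%997=0 -> [905, 0]
  L3: h(905,0)=(905*31+0)%997=139 -> [139]
  root=139
After append 78 (leaves=[95, 13, 27, 94, 94, 77, 78]):
  L0: [95, 13, 27, 94, 94, 77, 78]
  L1: h(95,13)=(95*31+13)%997=964 h(27,94)=(27*31+94)%997=931 h(94,77)=(94*31+77)%997=0 h(78,78)=(78*31+78)%997=502 -> [964, 931, 0, 502]
  L2: h(964,931)=(964*31+931)%997=905 h(0,502)=(0*31+502)%997=502 -> [905, 502]
  L3: h(905,502)=(905*31+502)%997=641 -> [641]
  root=641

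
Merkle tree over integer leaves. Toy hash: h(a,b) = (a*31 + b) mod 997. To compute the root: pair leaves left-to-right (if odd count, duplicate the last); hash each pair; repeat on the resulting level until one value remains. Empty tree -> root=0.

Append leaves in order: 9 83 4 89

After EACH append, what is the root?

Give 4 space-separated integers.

After append 9 (leaves=[9]):
  L0: [9]
  root=9
After append 83 (leaves=[9, 83]):
  L0: [9, 83]
  L1: h(9,83)=(9*31+83)%997=362 -> [362]
  root=362
After append 4 (leaves=[9, 83, 4]):
  L0: [9, 83, 4]
  L1: h(9,83)=(9*31+83)%997=362 h(4,4)=(4*31+4)%997=128 -> [362, 128]
  L2: h(362,128)=(362*31+128)%997=383 -> [383]
  root=383
After append 89 (leaves=[9, 83, 4, 89]):
  L0: [9, 83, 4, 89]
  L1: h(9,83)=(9*31+83)%997=362 h(4,89)=(4*31+89)%997=213 -> [362, 213]
  L2: h(362,213)=(362*31+213)%997=468 -> [468]
  root=468

Answer: 9 362 383 468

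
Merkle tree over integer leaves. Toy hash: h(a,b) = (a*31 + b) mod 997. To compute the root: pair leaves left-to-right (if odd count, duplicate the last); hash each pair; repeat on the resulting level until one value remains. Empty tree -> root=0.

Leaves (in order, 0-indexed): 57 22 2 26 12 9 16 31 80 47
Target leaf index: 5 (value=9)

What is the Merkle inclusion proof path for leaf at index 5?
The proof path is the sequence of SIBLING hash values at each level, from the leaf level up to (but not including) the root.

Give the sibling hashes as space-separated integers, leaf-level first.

Answer: 12 527 712 433

Derivation:
L0 (leaves): [57, 22, 2, 26, 12, 9, 16, 31, 80, 47], target index=5
L1: h(57,22)=(57*31+22)%997=792 [pair 0] h(2,26)=(2*31+26)%997=88 [pair 1] h(12,9)=(12*31+9)%997=381 [pair 2] h(16,31)=(16*31+31)%997=527 [pair 3] h(80,47)=(80*31+47)%997=533 [pair 4] -> [792, 88, 381, 527, 533]
  Sibling for proof at L0: 12
L2: h(792,88)=(792*31+88)%997=712 [pair 0] h(381,527)=(381*31+527)%997=374 [pair 1] h(533,533)=(533*31+533)%997=107 [pair 2] -> [712, 374, 107]
  Sibling for proof at L1: 527
L3: h(712,374)=(712*31+374)%997=512 [pair 0] h(107,107)=(107*31+107)%997=433 [pair 1] -> [512, 433]
  Sibling for proof at L2: 712
L4: h(512,433)=(512*31+433)%997=353 [pair 0] -> [353]
  Sibling for proof at L3: 433
Root: 353
Proof path (sibling hashes from leaf to root): [12, 527, 712, 433]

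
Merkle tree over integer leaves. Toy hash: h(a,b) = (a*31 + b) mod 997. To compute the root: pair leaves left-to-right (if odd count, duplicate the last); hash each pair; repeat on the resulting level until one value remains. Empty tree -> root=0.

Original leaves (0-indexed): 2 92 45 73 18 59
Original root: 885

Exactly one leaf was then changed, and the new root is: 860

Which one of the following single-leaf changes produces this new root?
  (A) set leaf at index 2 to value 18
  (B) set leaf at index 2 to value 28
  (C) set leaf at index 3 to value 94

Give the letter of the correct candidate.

Original leaves: [2, 92, 45, 73, 18, 59]
Target new root: 860
Try each candidate change and compute the resulting root:
Candidate A: set leaf[2] = 18 -> leaves = [2, 92, 18, 73, 18, 59]
  L0: [2, 92, 18, 73, 18, 59]
  L1: h(2,92)=(2*31+92)%997=154 h(18,73)=(18*31+73)%997=631 h(18,59)=(18*31+59)%997=617 -> [154, 631, 617]
  L2: h(154,631)=(154*31+631)%997=420 h(617,617)=(617*31+617)%997=801 -> [420, 801]
  L3: h(420,801)=(420*31+801)%997=860 -> [860]
  root = 860 == target 860  ** MATCH **
Candidate B: set leaf[2] = 28 -> leaves = [2, 92, 28, 73, 18, 59]
  L0: [2, 92, 28, 73, 18, 59]
  L1: h(2,92)=(2*31+92)%997=154 h(28,73)=(28*31+73)%997=941 h(18,59)=(18*31+59)%997=617 -> [154, 941, 617]
  L2: h(154,941)=(154*31+941)%997=730 h(617,617)=(617*31+617)%997=801 -> [730, 801]
  L3: h(730,801)=(730*31+801)%997=500 -> [500]
  root = 500 != target 860
Candidate C: set leaf[3] = 94 -> leaves = [2, 92, 45, 94, 18, 59]
  L0: [2, 92, 45, 94, 18, 59]
  L1: h(2,92)=(2*31+92)%997=154 h(45,94)=(45*31+94)%997=492 h(18,59)=(18*31+59)%997=617 -> [154, 492, 617]
  L2: h(154,492)=(154*31+492)%997=281 h(617,617)=(617*31+617)%997=801 -> [281, 801]
  L3: h(281,801)=(281*31+801)%997=539 -> [539]
  root = 539 != target 860
Candidate A produces the target root.

Answer: A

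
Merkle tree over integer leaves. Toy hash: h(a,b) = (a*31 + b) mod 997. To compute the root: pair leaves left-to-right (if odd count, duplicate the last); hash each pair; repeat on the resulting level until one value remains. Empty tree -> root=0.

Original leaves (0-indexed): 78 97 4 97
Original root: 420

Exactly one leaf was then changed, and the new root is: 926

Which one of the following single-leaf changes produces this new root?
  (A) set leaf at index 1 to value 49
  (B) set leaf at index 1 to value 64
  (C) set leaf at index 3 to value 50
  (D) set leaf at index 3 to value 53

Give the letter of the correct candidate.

Original leaves: [78, 97, 4, 97]
Target new root: 926
Try each candidate change and compute the resulting root:
Candidate A: set leaf[1] = 49 -> leaves = [78, 49, 4, 97]
  L0: [78, 49, 4, 97]
  L1: h(78,49)=(78*31+49)%997=473 h(4,97)=(4*31+97)%997=221 -> [473, 221]
  L2: h(473,221)=(473*31+221)%997=926 -> [926]
  root = 926 == target 926  ** MATCH **
Candidate B: set leaf[1] = 64 -> leaves = [78, 64, 4, 97]
  L0: [78, 64, 4, 97]
  L1: h(78,64)=(78*31+64)%997=488 h(4,97)=(4*31+97)%997=221 -> [488, 221]
  L2: h(488,221)=(488*31+221)%997=394 -> [394]
  root = 394 != target 926
Candidate C: set leaf[3] = 50 -> leaves = [78, 97, 4, 50]
  L0: [78, 97, 4, 50]
  L1: h(78,97)=(78*31+97)%997=521 h(4,50)=(4*31+50)%997=174 -> [521, 174]
  L2: h(521,174)=(521*31+174)%997=373 -> [373]
  root = 373 != target 926
Candidate D: set leaf[3] = 53 -> leaves = [78, 97, 4, 53]
  L0: [78, 97, 4, 53]
  L1: h(78,97)=(78*31+97)%997=521 h(4,53)=(4*31+53)%997=177 -> [521, 177]
  L2: h(521,177)=(521*31+177)%997=376 -> [376]
  root = 376 != target 926
Candidate A produces the target root.

Answer: A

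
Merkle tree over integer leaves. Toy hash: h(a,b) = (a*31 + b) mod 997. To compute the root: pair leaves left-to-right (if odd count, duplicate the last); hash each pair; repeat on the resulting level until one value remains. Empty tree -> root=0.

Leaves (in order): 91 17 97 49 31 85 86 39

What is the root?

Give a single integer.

L0: [91, 17, 97, 49, 31, 85, 86, 39]
L1: h(91,17)=(91*31+17)%997=844 h(97,49)=(97*31+49)%997=65 h(31,85)=(31*31+85)%997=49 h(86,39)=(86*31+39)%997=711 -> [844, 65, 49, 711]
L2: h(844,65)=(844*31+65)%997=307 h(49,711)=(49*31+711)%997=236 -> [307, 236]
L3: h(307,236)=(307*31+236)%997=780 -> [780]

Answer: 780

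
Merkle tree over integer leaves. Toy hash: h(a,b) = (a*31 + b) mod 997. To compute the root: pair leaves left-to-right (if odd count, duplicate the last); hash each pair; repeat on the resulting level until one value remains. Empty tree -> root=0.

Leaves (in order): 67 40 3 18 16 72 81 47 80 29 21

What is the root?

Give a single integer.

L0: [67, 40, 3, 18, 16, 72, 81, 47, 80, 29, 21]
L1: h(67,40)=(67*31+40)%997=123 h(3,18)=(3*31+18)%997=111 h(16,72)=(16*31+72)%997=568 h(81,47)=(81*31+47)%997=564 h(80,29)=(80*31+29)%997=515 h(21,21)=(21*31+21)%997=672 -> [123, 111, 568, 564, 515, 672]
L2: h(123,111)=(123*31+111)%997=933 h(568,564)=(568*31+564)%997=226 h(515,672)=(515*31+672)%997=685 -> [933, 226, 685]
L3: h(933,226)=(933*31+226)%997=236 h(685,685)=(685*31+685)%997=983 -> [236, 983]
L4: h(236,983)=(236*31+983)%997=323 -> [323]

Answer: 323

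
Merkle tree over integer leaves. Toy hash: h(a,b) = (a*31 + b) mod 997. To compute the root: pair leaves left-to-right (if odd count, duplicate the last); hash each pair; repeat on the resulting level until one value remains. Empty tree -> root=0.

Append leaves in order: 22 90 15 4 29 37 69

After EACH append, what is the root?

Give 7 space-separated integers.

After append 22 (leaves=[22]):
  L0: [22]
  root=22
After append 90 (leaves=[22, 90]):
  L0: [22, 90]
  L1: h(22,90)=(22*31+90)%997=772 -> [772]
  root=772
After append 15 (leaves=[22, 90, 15]):
  L0: [22, 90, 15]
  L1: h(22,90)=(22*31+90)%997=772 h(15,15)=(15*31+15)%997=480 -> [772, 480]
  L2: h(772,480)=(772*31+480)%997=484 -> [484]
  root=484
After append 4 (leaves=[22, 90, 15, 4]):
  L0: [22, 90, 15, 4]
  L1: h(22,90)=(22*31+90)%997=772 h(15,4)=(15*31+4)%997=469 -> [772, 469]
  L2: h(772,469)=(772*31+469)%997=473 -> [473]
  root=473
After append 29 (leaves=[22, 90, 15, 4, 29]):
  L0: [22, 90, 15, 4, 29]
  L1: h(22,90)=(22*31+90)%997=772 h(15,4)=(15*31+4)%997=469 h(29,29)=(29*31+29)%997=928 -> [772, 469, 928]
  L2: h(772,469)=(772*31+469)%997=473 h(928,928)=(928*31+928)%997=783 -> [473, 783]
  L3: h(473,783)=(473*31+783)%997=491 -> [491]
  root=491
After append 37 (leaves=[22, 90, 15, 4, 29, 37]):
  L0: [22, 90, 15, 4, 29, 37]
  L1: h(22,90)=(22*31+90)%997=772 h(15,4)=(15*31+4)%997=469 h(29,37)=(29*31+37)%997=936 -> [772, 469, 936]
  L2: h(772,469)=(772*31+469)%997=473 h(936,936)=(936*31+936)%997=42 -> [473, 42]
  L3: h(473,42)=(473*31+42)%997=747 -> [747]
  root=747
After append 69 (leaves=[22, 90, 15, 4, 29, 37, 69]):
  L0: [22, 90, 15, 4, 29, 37, 69]
  L1: h(22,90)=(22*31+90)%997=772 h(15,4)=(15*31+4)%997=469 h(29,37)=(29*31+37)%997=936 h(69,69)=(69*31+69)%997=214 -> [772, 469, 936, 214]
  L2: h(772,469)=(772*31+469)%997=473 h(936,214)=(936*31+214)%997=317 -> [473, 317]
  L3: h(473,317)=(473*31+317)%997=25 -> [25]
  root=25

Answer: 22 772 484 473 491 747 25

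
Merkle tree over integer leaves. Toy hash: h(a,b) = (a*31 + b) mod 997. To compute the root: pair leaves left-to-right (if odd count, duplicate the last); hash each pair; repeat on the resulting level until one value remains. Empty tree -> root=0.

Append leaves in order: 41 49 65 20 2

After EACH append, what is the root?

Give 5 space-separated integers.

After append 41 (leaves=[41]):
  L0: [41]
  root=41
After append 49 (leaves=[41, 49]):
  L0: [41, 49]
  L1: h(41,49)=(41*31+49)%997=323 -> [323]
  root=323
After append 65 (leaves=[41, 49, 65]):
  L0: [41, 49, 65]
  L1: h(41,49)=(41*31+49)%997=323 h(65,65)=(65*31+65)%997=86 -> [323, 86]
  L2: h(323,86)=(323*31+86)%997=129 -> [129]
  root=129
After append 20 (leaves=[41, 49, 65, 20]):
  L0: [41, 49, 65, 20]
  L1: h(41,49)=(41*31+49)%997=323 h(65,20)=(65*31+20)%997=41 -> [323, 41]
  L2: h(323,41)=(323*31+41)%997=84 -> [84]
  root=84
After append 2 (leaves=[41, 49, 65, 20, 2]):
  L0: [41, 49, 65, 20, 2]
  L1: h(41,49)=(41*31+49)%997=323 h(65,20)=(65*31+20)%997=41 h(2,2)=(2*31+2)%997=64 -> [323, 41, 64]
  L2: h(323,41)=(323*31+41)%997=84 h(64,64)=(64*31+64)%997=54 -> [84, 54]
  L3: h(84,54)=(84*31+54)%997=664 -> [664]
  root=664

Answer: 41 323 129 84 664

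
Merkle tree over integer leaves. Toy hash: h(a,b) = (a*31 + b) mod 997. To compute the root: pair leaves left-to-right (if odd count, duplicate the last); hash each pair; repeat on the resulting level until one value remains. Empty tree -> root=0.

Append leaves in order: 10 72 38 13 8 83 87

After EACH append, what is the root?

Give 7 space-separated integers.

After append 10 (leaves=[10]):
  L0: [10]
  root=10
After append 72 (leaves=[10, 72]):
  L0: [10, 72]
  L1: h(10,72)=(10*31+72)%997=382 -> [382]
  root=382
After append 38 (leaves=[10, 72, 38]):
  L0: [10, 72, 38]
  L1: h(10,72)=(10*31+72)%997=382 h(38,38)=(38*31+38)%997=219 -> [382, 219]
  L2: h(382,219)=(382*31+219)%997=97 -> [97]
  root=97
After append 13 (leaves=[10, 72, 38, 13]):
  L0: [10, 72, 38, 13]
  L1: h(10,72)=(10*31+72)%997=382 h(38,13)=(38*31+13)%997=194 -> [382, 194]
  L2: h(382,194)=(382*31+194)%997=72 -> [72]
  root=72
After append 8 (leaves=[10, 72, 38, 13, 8]):
  L0: [10, 72, 38, 13, 8]
  L1: h(10,72)=(10*31+72)%997=382 h(38,13)=(38*31+13)%997=194 h(8,8)=(8*31+8)%997=256 -> [382, 194, 256]
  L2: h(382,194)=(382*31+194)%997=72 h(256,256)=(256*31+256)%997=216 -> [72, 216]
  L3: h(72,216)=(72*31+216)%997=454 -> [454]
  root=454
After append 83 (leaves=[10, 72, 38, 13, 8, 83]):
  L0: [10, 72, 38, 13, 8, 83]
  L1: h(10,72)=(10*31+72)%997=382 h(38,13)=(38*31+13)%997=194 h(8,83)=(8*31+83)%997=331 -> [382, 194, 331]
  L2: h(382,194)=(382*31+194)%997=72 h(331,331)=(331*31+331)%997=622 -> [72, 622]
  L3: h(72,622)=(72*31+622)%997=860 -> [860]
  root=860
After append 87 (leaves=[10, 72, 38, 13, 8, 83, 87]):
  L0: [10, 72, 38, 13, 8, 83, 87]
  L1: h(10,72)=(10*31+72)%997=382 h(38,13)=(38*31+13)%997=194 h(8,83)=(8*31+83)%997=331 h(87,87)=(87*31+87)%997=790 -> [382, 194, 331, 790]
  L2: h(382,194)=(382*31+194)%997=72 h(331,790)=(331*31+790)%997=84 -> [72, 84]
  L3: h(72,84)=(72*31+84)%997=322 -> [322]
  root=322

Answer: 10 382 97 72 454 860 322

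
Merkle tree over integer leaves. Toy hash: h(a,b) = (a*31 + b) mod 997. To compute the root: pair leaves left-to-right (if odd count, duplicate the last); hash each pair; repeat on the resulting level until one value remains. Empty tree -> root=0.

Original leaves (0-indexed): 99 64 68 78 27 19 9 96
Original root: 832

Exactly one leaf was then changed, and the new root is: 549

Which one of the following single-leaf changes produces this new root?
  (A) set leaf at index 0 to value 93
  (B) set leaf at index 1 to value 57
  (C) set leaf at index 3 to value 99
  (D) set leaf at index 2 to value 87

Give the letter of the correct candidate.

Answer: A

Derivation:
Original leaves: [99, 64, 68, 78, 27, 19, 9, 96]
Target new root: 549
Try each candidate change and compute the resulting root:
Candidate A: set leaf[0] = 93 -> leaves = [93, 64, 68, 78, 27, 19, 9, 96]
  L0: [93, 64, 68, 78, 27, 19, 9, 96]
  L1: h(93,64)=(93*31+64)%997=953 h(68,78)=(68*31+78)%997=192 h(27,19)=(27*31+19)%997=856 h(9,96)=(9*31+96)%997=375 -> [953, 192, 856, 375]
  L2: h(953,192)=(953*31+192)%997=822 h(856,375)=(856*31+375)%997=989 -> [822, 989]
  L3: h(822,989)=(822*31+989)%997=549 -> [549]
  root = 549 == target 549  ** MATCH **
Candidate B: set leaf[1] = 57 -> leaves = [99, 57, 68, 78, 27, 19, 9, 96]
  L0: [99, 57, 68, 78, 27, 19, 9, 96]
  L1: h(99,57)=(99*31+57)%997=135 h(68,78)=(68*31+78)%997=192 h(27,19)=(27*31+19)%997=856 h(9,96)=(9*31+96)%997=375 -> [135, 192, 856, 375]
  L2: h(135,192)=(135*31+192)%997=389 h(856,375)=(856*31+375)%997=989 -> [389, 989]
  L3: h(389,989)=(389*31+989)%997=87 -> [87]
  root = 87 != target 549
Candidate C: set leaf[3] = 99 -> leaves = [99, 64, 68, 99, 27, 19, 9, 96]
  L0: [99, 64, 68, 99, 27, 19, 9, 96]
  L1: h(99,64)=(99*31+64)%997=142 h(68,99)=(68*31+99)%997=213 h(27,19)=(27*31+19)%997=856 h(9,96)=(9*31+96)%997=375 -> [142, 213, 856, 375]
  L2: h(142,213)=(142*31+213)%997=627 h(856,375)=(856*31+375)%997=989 -> [627, 989]
  L3: h(627,989)=(627*31+989)%997=486 -> [486]
  root = 486 != target 549
Candidate D: set leaf[2] = 87 -> leaves = [99, 64, 87, 78, 27, 19, 9, 96]
  L0: [99, 64, 87, 78, 27, 19, 9, 96]
  L1: h(99,64)=(99*31+64)%997=142 h(87,78)=(87*31+78)%997=781 h(27,19)=(27*31+19)%997=856 h(9,96)=(9*31+96)%997=375 -> [142, 781, 856, 375]
  L2: h(142,781)=(142*31+781)%997=198 h(856,375)=(856*31+375)%997=989 -> [198, 989]
  L3: h(198,989)=(198*31+989)%997=148 -> [148]
  root = 148 != target 549
Candidate A produces the target root.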